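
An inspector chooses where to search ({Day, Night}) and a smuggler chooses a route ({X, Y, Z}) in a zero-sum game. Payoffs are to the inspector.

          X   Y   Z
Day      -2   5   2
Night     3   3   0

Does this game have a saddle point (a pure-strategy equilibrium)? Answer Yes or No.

No

Row minima: Day → -2, Night → 0; maximin = 0.
Column maxima: X → 3, Y → 5, Z → 2; minimax = 2.
0 ≠ 2, so no pure-strategy equilibrium exists.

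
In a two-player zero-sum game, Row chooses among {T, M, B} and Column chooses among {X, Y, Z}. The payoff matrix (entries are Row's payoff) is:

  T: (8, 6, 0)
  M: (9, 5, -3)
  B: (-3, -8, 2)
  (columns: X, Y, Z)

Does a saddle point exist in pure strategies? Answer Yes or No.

Row minima: T → 0, M → -3, B → -8; maximin = 0.
Column maxima: X → 9, Y → 6, Z → 2; minimax = 2.
0 ≠ 2, so no pure-strategy equilibrium exists.

No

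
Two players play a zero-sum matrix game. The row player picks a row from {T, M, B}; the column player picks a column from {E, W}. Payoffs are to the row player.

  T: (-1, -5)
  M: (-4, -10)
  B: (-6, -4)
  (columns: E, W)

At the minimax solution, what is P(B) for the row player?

Row minima: T → -5, M → -10, B → -6; maximin = -5.
Column maxima: E → -1, W → -4; minimax = -4.
-5 ≠ -4, so there is no saddle point; optimal play is mixed.
M is strictly dominated by T, so the row player never plays it.
On the remaining 2×2 (T, B vs E, W):
Let the row player play T with probability p. Expected payoff against E: (-1)p + (-6)(1−p) = 5p − 6; against W: (-5)p + (-4)(1−p) = −p − 4.
Setting these equal: 5p − 6 = −p − 4 ⇒ 6p = 2 ⇒ p = 1/3, and the value is (5)·(1/3) − 6 = -13/3.
For the column player: with q = P(E), equating T's and B's payoffs gives 4q − 5 = −2q − 4 ⇒ q = 1/6.

2/3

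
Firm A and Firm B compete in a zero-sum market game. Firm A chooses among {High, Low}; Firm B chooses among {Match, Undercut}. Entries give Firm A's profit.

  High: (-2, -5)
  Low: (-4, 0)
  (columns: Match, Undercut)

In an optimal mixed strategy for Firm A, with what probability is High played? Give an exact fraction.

4/7

Row minima: High → -5, Low → -4; maximin = -4.
Column maxima: Match → -2, Undercut → 0; minimax = -2.
-4 ≠ -2, so there is no saddle point; optimal play is mixed.
Let Firm A play High with probability p. Expected payoff against Match: (-2)p + (-4)(1−p) = 2p − 4; against Undercut: (-5)p + 0(1−p) = −5p.
Setting these equal: 2p − 4 = −5p ⇒ 7p = 4 ⇒ p = 4/7, and the value is (2)·(4/7) − 4 = -20/7.
For Firm B: with q = P(Match), equating High's and Low's payoffs gives 3q − 5 = −4q ⇒ q = 5/7.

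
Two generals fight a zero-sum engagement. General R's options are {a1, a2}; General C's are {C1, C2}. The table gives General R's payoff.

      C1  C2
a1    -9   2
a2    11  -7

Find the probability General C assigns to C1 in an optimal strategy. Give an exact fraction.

Row minima: a1 → -9, a2 → -7; maximin = -7.
Column maxima: C1 → 11, C2 → 2; minimax = 2.
-7 ≠ 2, so there is no saddle point; optimal play is mixed.
Let General R play a1 with probability p. Expected payoff against C1: (-9)p + 11(1−p) = −20p + 11; against C2: 2p + (-7)(1−p) = 9p − 7.
Setting these equal: −20p + 11 = 9p − 7 ⇒ −29p = -18 ⇒ p = 18/29, and the value is (-20)·(18/29) + 11 = -41/29.
For General C: with q = P(C1), equating a1's and a2's payoffs gives −11q + 2 = 18q − 7 ⇒ q = 9/29.

9/29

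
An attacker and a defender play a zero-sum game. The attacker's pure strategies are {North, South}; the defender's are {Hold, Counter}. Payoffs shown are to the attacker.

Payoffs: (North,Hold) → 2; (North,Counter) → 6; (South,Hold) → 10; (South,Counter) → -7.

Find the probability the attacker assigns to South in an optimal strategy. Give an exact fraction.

Row minima: North → 2, South → -7; maximin = 2.
Column maxima: Hold → 10, Counter → 6; minimax = 6.
2 ≠ 6, so there is no saddle point; optimal play is mixed.
Let the attacker play North with probability p. Expected payoff against Hold: 2p + 10(1−p) = −8p + 10; against Counter: 6p + (-7)(1−p) = 13p − 7.
Setting these equal: −8p + 10 = 13p − 7 ⇒ −21p = -17 ⇒ p = 17/21, and the value is (-8)·(17/21) + 10 = 74/21.
For the defender: with q = P(Hold), equating North's and South's payoffs gives −4q + 6 = 17q − 7 ⇒ q = 13/21.

4/21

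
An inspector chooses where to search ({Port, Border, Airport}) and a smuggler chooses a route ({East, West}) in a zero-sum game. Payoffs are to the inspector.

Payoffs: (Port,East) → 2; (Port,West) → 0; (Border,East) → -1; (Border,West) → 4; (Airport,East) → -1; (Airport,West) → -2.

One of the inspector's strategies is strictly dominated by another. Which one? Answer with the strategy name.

Airport

Port gives a strictly higher payoff than Airport against every column: 2 > -1, 0 > -2.
So Airport is strictly dominated and the inspector never plays it.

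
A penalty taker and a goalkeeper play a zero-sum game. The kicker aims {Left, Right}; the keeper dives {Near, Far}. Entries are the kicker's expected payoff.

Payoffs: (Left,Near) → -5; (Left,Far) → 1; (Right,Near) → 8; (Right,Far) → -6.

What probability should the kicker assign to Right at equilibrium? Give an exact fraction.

Row minima: Left → -5, Right → -6; maximin = -5.
Column maxima: Near → 8, Far → 1; minimax = 1.
-5 ≠ 1, so there is no saddle point; optimal play is mixed.
Let the kicker play Left with probability p. Expected payoff against Near: (-5)p + 8(1−p) = −13p + 8; against Far: 1p + (-6)(1−p) = 7p − 6.
Setting these equal: −13p + 8 = 7p − 6 ⇒ −20p = -14 ⇒ p = 7/10, and the value is (-13)·(7/10) + 8 = -11/10.
For the keeper: with q = P(Near), equating Left's and Right's payoffs gives −6q + 1 = 14q − 6 ⇒ q = 7/20.

3/10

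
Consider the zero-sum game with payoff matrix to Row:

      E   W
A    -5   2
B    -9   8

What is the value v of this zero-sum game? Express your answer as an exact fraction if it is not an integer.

Row minima: A → -5, B → -9; maximin = -5.
Column maxima: E → -5, W → 8; minimax = -5.
Since maximin = minimax = -5, there is a saddle point and the value is -5.

-5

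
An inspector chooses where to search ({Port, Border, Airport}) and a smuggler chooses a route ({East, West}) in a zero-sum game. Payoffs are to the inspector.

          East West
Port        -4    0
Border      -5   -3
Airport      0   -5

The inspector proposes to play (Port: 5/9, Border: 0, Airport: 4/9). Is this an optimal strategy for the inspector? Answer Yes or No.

Against East this mix gives (5/9)·(-4) + (4/9)·0 = -20/9.
Against West this mix gives (5/9)·0 + (4/9)·(-5) = -20/9.
All of the smuggler's active replies (East, West) yield -20/9, and no column does worse for the inspector. The mix makes the smuggler indifferent and guarantees -20/9, so it is optimal.

Yes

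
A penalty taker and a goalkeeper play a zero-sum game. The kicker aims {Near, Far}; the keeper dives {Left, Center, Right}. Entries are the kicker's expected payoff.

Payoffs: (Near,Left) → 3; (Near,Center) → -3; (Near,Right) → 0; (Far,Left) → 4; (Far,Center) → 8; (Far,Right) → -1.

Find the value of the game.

Row minima: Near → -3, Far → -1; maximin = -1.
Column maxima: Left → 4, Center → 8, Right → 0; minimax = 0.
-1 ≠ 0, so there is no saddle point; optimal play is mixed.
Left is strictly dominated by Right (it gives the kicker strictly more in every row), so the keeper never plays it.
On the remaining 2×2 (Near, Far vs Center, Right):
Let the kicker play Near with probability p. Expected payoff against Center: (-3)p + 8(1−p) = −11p + 8; against Right: 0p + (-1)(1−p) = p − 1.
Setting these equal: −11p + 8 = p − 1 ⇒ −12p = -9 ⇒ p = 3/4, and the value is (-11)·(3/4) + 8 = -1/4.
For the keeper: with q = P(Center), equating Near's and Far's payoffs gives −3q = 9q − 1 ⇒ q = 1/12.

-1/4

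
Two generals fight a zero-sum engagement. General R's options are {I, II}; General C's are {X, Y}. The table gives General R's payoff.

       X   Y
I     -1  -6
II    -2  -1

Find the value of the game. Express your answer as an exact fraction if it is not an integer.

Row minima: I → -6, II → -2; maximin = -2.
Column maxima: X → -1, Y → -1; minimax = -1.
-2 ≠ -1, so there is no saddle point; optimal play is mixed.
Let General R play I with probability p. Expected payoff against X: (-1)p + (-2)(1−p) = p − 2; against Y: (-6)p + (-1)(1−p) = −5p − 1.
Setting these equal: p − 2 = −5p − 1 ⇒ 6p = 1 ⇒ p = 1/6, and the value is (1)·(1/6) − 2 = -11/6.
For General C: with q = P(X), equating I's and II's payoffs gives 5q − 6 = −q − 1 ⇒ q = 5/6.

-11/6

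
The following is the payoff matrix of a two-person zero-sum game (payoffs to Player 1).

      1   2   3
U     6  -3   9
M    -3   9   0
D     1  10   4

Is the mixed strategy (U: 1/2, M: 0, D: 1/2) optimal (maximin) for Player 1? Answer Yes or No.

Yes

Against 1 this mix gives (1/2)·6 + (1/2)·1 = 7/2.
Against 2 this mix gives (1/2)·(-3) + (1/2)·10 = 7/2.
Against 3 this mix gives (1/2)·9 + (1/2)·4 = 13/2.
All of Player 2's active replies (1, 2) yield 7/2, and no column does worse for Player 1. The mix makes Player 2 indifferent and guarantees 7/2, so it is optimal.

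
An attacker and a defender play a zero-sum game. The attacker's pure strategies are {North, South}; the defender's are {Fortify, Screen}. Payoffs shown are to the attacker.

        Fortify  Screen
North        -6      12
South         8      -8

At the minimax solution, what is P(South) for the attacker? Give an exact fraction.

Row minima: North → -6, South → -8; maximin = -6.
Column maxima: Fortify → 8, Screen → 12; minimax = 8.
-6 ≠ 8, so there is no saddle point; optimal play is mixed.
Let the attacker play North with probability p. Expected payoff against Fortify: (-6)p + 8(1−p) = −14p + 8; against Screen: 12p + (-8)(1−p) = 20p − 8.
Setting these equal: −14p + 8 = 20p − 8 ⇒ −34p = -16 ⇒ p = 8/17, and the value is (-14)·(8/17) + 8 = 24/17.
For the defender: with q = P(Fortify), equating North's and South's payoffs gives −18q + 12 = 16q − 8 ⇒ q = 10/17.

9/17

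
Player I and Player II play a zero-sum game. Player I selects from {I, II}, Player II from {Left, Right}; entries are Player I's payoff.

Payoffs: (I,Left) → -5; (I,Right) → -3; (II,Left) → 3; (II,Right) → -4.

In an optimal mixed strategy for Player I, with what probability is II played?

Row minima: I → -5, II → -4; maximin = -4.
Column maxima: Left → 3, Right → -3; minimax = -3.
-4 ≠ -3, so there is no saddle point; optimal play is mixed.
Let Player I play I with probability p. Expected payoff against Left: (-5)p + 3(1−p) = −8p + 3; against Right: (-3)p + (-4)(1−p) = p − 4.
Setting these equal: −8p + 3 = p − 4 ⇒ −9p = -7 ⇒ p = 7/9, and the value is (-8)·(7/9) + 3 = -29/9.
For Player II: with q = P(Left), equating I's and II's payoffs gives −2q − 3 = 7q − 4 ⇒ q = 1/9.

2/9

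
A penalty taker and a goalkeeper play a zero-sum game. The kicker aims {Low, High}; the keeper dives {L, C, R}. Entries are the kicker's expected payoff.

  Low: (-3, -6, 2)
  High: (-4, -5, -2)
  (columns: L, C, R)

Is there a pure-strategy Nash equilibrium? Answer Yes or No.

Yes

Row minima: Low → -6, High → -5; maximin = -5.
Column maxima: L → -3, C → -5, R → 2; minimax = -5.
maximin = minimax = -5, so a saddle point exists.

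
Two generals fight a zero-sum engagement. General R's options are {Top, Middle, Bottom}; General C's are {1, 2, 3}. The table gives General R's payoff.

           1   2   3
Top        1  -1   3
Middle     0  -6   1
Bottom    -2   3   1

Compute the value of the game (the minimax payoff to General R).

1/7

Row minima: Top → -1, Middle → -6, Bottom → -2; maximin = -1.
Column maxima: 1 → 1, 2 → 3, 3 → 3; minimax = 1.
-1 ≠ 1, so there is no saddle point; optimal play is mixed.
Middle is strictly dominated by Top, so General R never plays it.
3 is strictly dominated by 1 (it gives General R strictly more in every row), so General C never plays it.
On the remaining 2×2 (Top, Bottom vs 1, 2):
Let General R play Top with probability p. Expected payoff against 1: 1p + (-2)(1−p) = 3p − 2; against 2: (-1)p + 3(1−p) = −4p + 3.
Setting these equal: 3p − 2 = −4p + 3 ⇒ 7p = 5 ⇒ p = 5/7, and the value is (3)·(5/7) − 2 = 1/7.
For General C: with q = P(1), equating Top's and Bottom's payoffs gives 2q − 1 = −5q + 3 ⇒ q = 4/7.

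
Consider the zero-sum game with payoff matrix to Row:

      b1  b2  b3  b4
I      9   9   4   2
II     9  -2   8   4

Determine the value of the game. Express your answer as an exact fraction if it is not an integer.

Row minima: I → 2, II → -2; maximin = 2.
Column maxima: b1 → 9, b2 → 9, b3 → 8, b4 → 4; minimax = 4.
2 ≠ 4, so there is no saddle point; optimal play is mixed.
b1 is strictly dominated by b3 (it gives Row strictly more in every row), so Column never plays it.
b3 is strictly dominated by b4 (it gives Row strictly more in every row), so Column never plays it.
On the remaining 2×2 (I, II vs b2, b4):
Let Row play I with probability p. Expected payoff against b2: 9p + (-2)(1−p) = 11p − 2; against b4: 2p + 4(1−p) = −2p + 4.
Setting these equal: 11p − 2 = −2p + 4 ⇒ 13p = 6 ⇒ p = 6/13, and the value is (11)·(6/13) − 2 = 40/13.
For Column: with q = P(b2), equating I's and II's payoffs gives 7q + 2 = −6q + 4 ⇒ q = 2/13.

40/13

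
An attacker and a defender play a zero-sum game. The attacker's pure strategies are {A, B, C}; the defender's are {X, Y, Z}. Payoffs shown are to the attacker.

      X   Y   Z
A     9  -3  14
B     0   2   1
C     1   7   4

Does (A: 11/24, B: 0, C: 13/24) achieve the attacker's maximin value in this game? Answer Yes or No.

No

Against X this mix gives (11/24)·9 + (13/24)·1 = 14/3.
Against Y this mix gives (11/24)·(-3) + (13/24)·7 = 29/12.
Against Z this mix gives (11/24)·14 + (13/24)·4 = 103/12.
The defender will play Y, holding the attacker to 29/12. Shifting weight toward the row that does better against Y would raise this floor (the equalizing mix achieves 11/3 against both Y and X), so the proposed strategy is not optimal.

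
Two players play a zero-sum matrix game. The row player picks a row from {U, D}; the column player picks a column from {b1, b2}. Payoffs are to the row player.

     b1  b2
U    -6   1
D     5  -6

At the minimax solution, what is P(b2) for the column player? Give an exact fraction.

11/18

Row minima: U → -6, D → -6; maximin = -6.
Column maxima: b1 → 5, b2 → 1; minimax = 1.
-6 ≠ 1, so there is no saddle point; optimal play is mixed.
Let the row player play U with probability p. Expected payoff against b1: (-6)p + 5(1−p) = −11p + 5; against b2: 1p + (-6)(1−p) = 7p − 6.
Setting these equal: −11p + 5 = 7p − 6 ⇒ −18p = -11 ⇒ p = 11/18, and the value is (-11)·(11/18) + 5 = -31/18.
For the column player: with q = P(b1), equating U's and D's payoffs gives −7q + 1 = 11q − 6 ⇒ q = 7/18.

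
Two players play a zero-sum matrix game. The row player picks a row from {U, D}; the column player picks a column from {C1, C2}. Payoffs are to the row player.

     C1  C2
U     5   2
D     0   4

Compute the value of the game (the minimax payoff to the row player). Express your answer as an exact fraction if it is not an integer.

20/7

Row minima: U → 2, D → 0; maximin = 2.
Column maxima: C1 → 5, C2 → 4; minimax = 4.
2 ≠ 4, so there is no saddle point; optimal play is mixed.
Let the row player play U with probability p. Expected payoff against C1: 5p + 0(1−p) = 5p; against C2: 2p + 4(1−p) = −2p + 4.
Setting these equal: 5p = −2p + 4 ⇒ 7p = 4 ⇒ p = 4/7, and the value is (5)·(4/7) = 20/7.
For the column player: with q = P(C1), equating U's and D's payoffs gives 3q + 2 = −4q + 4 ⇒ q = 2/7.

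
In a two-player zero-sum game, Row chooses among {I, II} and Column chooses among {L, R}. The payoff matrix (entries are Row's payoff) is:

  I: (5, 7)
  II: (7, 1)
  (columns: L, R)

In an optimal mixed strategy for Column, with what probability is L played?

3/4

Row minima: I → 5, II → 1; maximin = 5.
Column maxima: L → 7, R → 7; minimax = 7.
5 ≠ 7, so there is no saddle point; optimal play is mixed.
Let Row play I with probability p. Expected payoff against L: 5p + 7(1−p) = −2p + 7; against R: 7p + 1(1−p) = 6p + 1.
Setting these equal: −2p + 7 = 6p + 1 ⇒ −8p = -6 ⇒ p = 3/4, and the value is (-2)·(3/4) + 7 = 11/2.
For Column: with q = P(L), equating I's and II's payoffs gives −2q + 7 = 6q + 1 ⇒ q = 3/4.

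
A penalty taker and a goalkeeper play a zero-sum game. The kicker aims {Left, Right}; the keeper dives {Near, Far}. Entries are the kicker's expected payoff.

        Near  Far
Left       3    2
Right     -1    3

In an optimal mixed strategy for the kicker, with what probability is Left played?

Row minima: Left → 2, Right → -1; maximin = 2.
Column maxima: Near → 3, Far → 3; minimax = 3.
2 ≠ 3, so there is no saddle point; optimal play is mixed.
Let the kicker play Left with probability p. Expected payoff against Near: 3p + (-1)(1−p) = 4p − 1; against Far: 2p + 3(1−p) = −p + 3.
Setting these equal: 4p − 1 = −p + 3 ⇒ 5p = 4 ⇒ p = 4/5, and the value is (4)·(4/5) − 1 = 11/5.
For the keeper: with q = P(Near), equating Left's and Right's payoffs gives q + 2 = −4q + 3 ⇒ q = 1/5.

4/5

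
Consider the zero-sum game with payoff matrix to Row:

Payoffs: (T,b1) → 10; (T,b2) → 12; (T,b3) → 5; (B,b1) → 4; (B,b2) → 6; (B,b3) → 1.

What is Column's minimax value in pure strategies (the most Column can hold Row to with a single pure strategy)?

5

Column maxima: b1 → 10, b2 → 12, b3 → 5.
The smallest of these is 5.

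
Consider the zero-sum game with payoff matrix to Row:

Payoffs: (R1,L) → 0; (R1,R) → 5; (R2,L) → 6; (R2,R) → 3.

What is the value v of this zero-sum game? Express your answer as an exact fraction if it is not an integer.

15/4

Row minima: R1 → 0, R2 → 3; maximin = 3.
Column maxima: L → 6, R → 5; minimax = 5.
3 ≠ 5, so there is no saddle point; optimal play is mixed.
Let Row play R1 with probability p. Expected payoff against L: 0p + 6(1−p) = −6p + 6; against R: 5p + 3(1−p) = 2p + 3.
Setting these equal: −6p + 6 = 2p + 3 ⇒ −8p = -3 ⇒ p = 3/8, and the value is (-6)·(3/8) + 6 = 15/4.
For Column: with q = P(L), equating R1's and R2's payoffs gives −5q + 5 = 3q + 3 ⇒ q = 1/4.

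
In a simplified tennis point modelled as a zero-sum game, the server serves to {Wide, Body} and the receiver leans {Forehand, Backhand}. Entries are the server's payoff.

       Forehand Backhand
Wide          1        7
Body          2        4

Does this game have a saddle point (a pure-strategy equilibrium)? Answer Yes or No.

Yes

Row minima: Wide → 1, Body → 2; maximin = 2.
Column maxima: Forehand → 2, Backhand → 7; minimax = 2.
maximin = minimax = 2, so a saddle point exists.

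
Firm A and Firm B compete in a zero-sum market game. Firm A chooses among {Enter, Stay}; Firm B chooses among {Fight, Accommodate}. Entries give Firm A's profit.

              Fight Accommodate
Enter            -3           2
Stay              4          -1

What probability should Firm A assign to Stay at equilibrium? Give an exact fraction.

1/2

Row minima: Enter → -3, Stay → -1; maximin = -1.
Column maxima: Fight → 4, Accommodate → 2; minimax = 2.
-1 ≠ 2, so there is no saddle point; optimal play is mixed.
Let Firm A play Enter with probability p. Expected payoff against Fight: (-3)p + 4(1−p) = −7p + 4; against Accommodate: 2p + (-1)(1−p) = 3p − 1.
Setting these equal: −7p + 4 = 3p − 1 ⇒ −10p = -5 ⇒ p = 1/2, and the value is (-7)·(1/2) + 4 = 1/2.
For Firm B: with q = P(Fight), equating Enter's and Stay's payoffs gives −5q + 2 = 5q − 1 ⇒ q = 3/10.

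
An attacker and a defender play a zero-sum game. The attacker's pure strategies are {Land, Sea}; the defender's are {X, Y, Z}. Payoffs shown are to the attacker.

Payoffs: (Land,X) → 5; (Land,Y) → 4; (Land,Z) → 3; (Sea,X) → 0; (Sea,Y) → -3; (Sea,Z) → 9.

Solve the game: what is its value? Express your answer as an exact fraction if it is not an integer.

45/13

Row minima: Land → 3, Sea → -3; maximin = 3.
Column maxima: X → 5, Y → 4, Z → 9; minimax = 4.
3 ≠ 4, so there is no saddle point; optimal play is mixed.
X is strictly dominated by Y (it gives the attacker strictly more in every row), so the defender never plays it.
On the remaining 2×2 (Land, Sea vs Y, Z):
Let the attacker play Land with probability p. Expected payoff against Y: 4p + (-3)(1−p) = 7p − 3; against Z: 3p + 9(1−p) = −6p + 9.
Setting these equal: 7p − 3 = −6p + 9 ⇒ 13p = 12 ⇒ p = 12/13, and the value is (7)·(12/13) − 3 = 45/13.
For the defender: with q = P(Y), equating Land's and Sea's payoffs gives q + 3 = −12q + 9 ⇒ q = 6/13.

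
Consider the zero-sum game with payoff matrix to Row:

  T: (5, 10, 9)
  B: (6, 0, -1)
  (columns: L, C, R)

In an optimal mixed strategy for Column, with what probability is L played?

10/11

Row minima: T → 5, B → -1; maximin = 5.
Column maxima: L → 6, C → 10, R → 9; minimax = 6.
5 ≠ 6, so there is no saddle point; optimal play is mixed.
C is strictly dominated by R (it gives Row strictly more in every row), so Column never plays it.
On the remaining 2×2 (T, B vs L, R):
Let Row play T with probability p. Expected payoff against L: 5p + 6(1−p) = −p + 6; against R: 9p + (-1)(1−p) = 10p − 1.
Setting these equal: −p + 6 = 10p − 1 ⇒ −11p = -7 ⇒ p = 7/11, and the value is (-1)·(7/11) + 6 = 59/11.
For Column: with q = P(L), equating T's and B's payoffs gives −4q + 9 = 7q − 1 ⇒ q = 10/11.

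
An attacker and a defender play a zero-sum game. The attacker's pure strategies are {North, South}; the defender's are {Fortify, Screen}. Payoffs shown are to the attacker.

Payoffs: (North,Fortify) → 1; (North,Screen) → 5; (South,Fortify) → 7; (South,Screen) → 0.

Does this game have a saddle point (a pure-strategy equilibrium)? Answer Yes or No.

Row minima: North → 1, South → 0; maximin = 1.
Column maxima: Fortify → 7, Screen → 5; minimax = 5.
1 ≠ 5, so no pure-strategy equilibrium exists.

No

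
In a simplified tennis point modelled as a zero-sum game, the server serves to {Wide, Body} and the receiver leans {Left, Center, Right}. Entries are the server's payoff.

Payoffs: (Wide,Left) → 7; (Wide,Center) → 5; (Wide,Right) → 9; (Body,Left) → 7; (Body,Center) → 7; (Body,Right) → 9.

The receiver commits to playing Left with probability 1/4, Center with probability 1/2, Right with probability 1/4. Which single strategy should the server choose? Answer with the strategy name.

Body

Expected payoff of Wide: (1/4)·7 + (1/2)·5 + (1/4)·9 = 13/2.
Expected payoff of Body: (1/4)·7 + (1/2)·7 + (1/4)·9 = 15/2.
The largest is 15/2, so the server's best response is Body.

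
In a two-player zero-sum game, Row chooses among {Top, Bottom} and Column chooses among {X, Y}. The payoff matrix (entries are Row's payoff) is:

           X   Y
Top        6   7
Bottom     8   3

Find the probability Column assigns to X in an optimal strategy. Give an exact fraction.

2/3

Row minima: Top → 6, Bottom → 3; maximin = 6.
Column maxima: X → 8, Y → 7; minimax = 7.
6 ≠ 7, so there is no saddle point; optimal play is mixed.
Let Row play Top with probability p. Expected payoff against X: 6p + 8(1−p) = −2p + 8; against Y: 7p + 3(1−p) = 4p + 3.
Setting these equal: −2p + 8 = 4p + 3 ⇒ −6p = -5 ⇒ p = 5/6, and the value is (-2)·(5/6) + 8 = 19/3.
For Column: with q = P(X), equating Top's and Bottom's payoffs gives −q + 7 = 5q + 3 ⇒ q = 2/3.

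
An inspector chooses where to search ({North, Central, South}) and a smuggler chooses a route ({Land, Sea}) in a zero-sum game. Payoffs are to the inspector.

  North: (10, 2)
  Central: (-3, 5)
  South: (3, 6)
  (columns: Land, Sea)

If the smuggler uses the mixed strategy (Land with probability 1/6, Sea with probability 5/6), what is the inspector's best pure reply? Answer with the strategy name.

Expected payoff of North: (1/6)·10 + (5/6)·2 = 10/3.
Expected payoff of Central: (1/6)·(-3) + (5/6)·5 = 11/3.
Expected payoff of South: (1/6)·3 + (5/6)·6 = 11/2.
The largest is 11/2, so the inspector's best response is South.

South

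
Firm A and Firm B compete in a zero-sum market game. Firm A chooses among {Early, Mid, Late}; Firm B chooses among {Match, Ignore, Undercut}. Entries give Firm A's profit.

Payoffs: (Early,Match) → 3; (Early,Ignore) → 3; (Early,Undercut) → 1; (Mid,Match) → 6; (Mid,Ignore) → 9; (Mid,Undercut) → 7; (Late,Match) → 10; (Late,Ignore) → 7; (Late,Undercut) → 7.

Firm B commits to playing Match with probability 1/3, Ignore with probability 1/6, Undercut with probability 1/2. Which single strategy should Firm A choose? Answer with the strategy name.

Late

Expected payoff of Early: (1/3)·3 + (1/6)·3 + (1/2)·1 = 2.
Expected payoff of Mid: (1/3)·6 + (1/6)·9 + (1/2)·7 = 7.
Expected payoff of Late: (1/3)·10 + (1/6)·7 + (1/2)·7 = 8.
The largest is 8, so Firm A's best response is Late.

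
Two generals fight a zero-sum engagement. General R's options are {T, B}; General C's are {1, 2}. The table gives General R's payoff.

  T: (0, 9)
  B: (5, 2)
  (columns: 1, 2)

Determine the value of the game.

15/4

Row minima: T → 0, B → 2; maximin = 2.
Column maxima: 1 → 5, 2 → 9; minimax = 5.
2 ≠ 5, so there is no saddle point; optimal play is mixed.
Let General R play T with probability p. Expected payoff against 1: 0p + 5(1−p) = −5p + 5; against 2: 9p + 2(1−p) = 7p + 2.
Setting these equal: −5p + 5 = 7p + 2 ⇒ −12p = -3 ⇒ p = 1/4, and the value is (-5)·(1/4) + 5 = 15/4.
For General C: with q = P(1), equating T's and B's payoffs gives −9q + 9 = 3q + 2 ⇒ q = 7/12.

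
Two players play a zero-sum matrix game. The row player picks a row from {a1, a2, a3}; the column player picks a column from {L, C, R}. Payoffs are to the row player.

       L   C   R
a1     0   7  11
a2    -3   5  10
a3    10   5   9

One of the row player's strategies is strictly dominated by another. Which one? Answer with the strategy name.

a2

a1 gives a strictly higher payoff than a2 against every column: 0 > -3, 7 > 5, 11 > 10.
So a2 is strictly dominated and the row player never plays it.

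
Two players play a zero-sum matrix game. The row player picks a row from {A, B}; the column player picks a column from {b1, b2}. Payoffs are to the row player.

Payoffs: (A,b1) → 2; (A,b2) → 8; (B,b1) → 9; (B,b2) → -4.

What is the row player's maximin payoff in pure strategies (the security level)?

Row minima: A → 2, B → -4.
The best of these is 2.

2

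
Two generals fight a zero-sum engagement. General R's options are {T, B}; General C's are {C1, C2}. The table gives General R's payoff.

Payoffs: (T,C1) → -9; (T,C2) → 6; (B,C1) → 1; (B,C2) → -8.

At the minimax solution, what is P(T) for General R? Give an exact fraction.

3/8

Row minima: T → -9, B → -8; maximin = -8.
Column maxima: C1 → 1, C2 → 6; minimax = 1.
-8 ≠ 1, so there is no saddle point; optimal play is mixed.
Let General R play T with probability p. Expected payoff against C1: (-9)p + 1(1−p) = −10p + 1; against C2: 6p + (-8)(1−p) = 14p − 8.
Setting these equal: −10p + 1 = 14p − 8 ⇒ −24p = -9 ⇒ p = 3/8, and the value is (-10)·(3/8) + 1 = -11/4.
For General C: with q = P(C1), equating T's and B's payoffs gives −15q + 6 = 9q − 8 ⇒ q = 7/12.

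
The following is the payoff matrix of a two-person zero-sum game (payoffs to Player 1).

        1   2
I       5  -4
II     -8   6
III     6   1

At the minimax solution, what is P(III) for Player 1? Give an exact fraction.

Row minima: I → -4, II → -8, III → 1; maximin = 1.
Column maxima: 1 → 6, 2 → 6; minimax = 6.
1 ≠ 6, so there is no saddle point; optimal play is mixed.
I is strictly dominated by III, so Player 1 never plays it.
On the remaining 2×2 (II, III vs 1, 2):
Let Player 1 play II with probability p. Expected payoff against 1: (-8)p + 6(1−p) = −14p + 6; against 2: 6p + 1(1−p) = 5p + 1.
Setting these equal: −14p + 6 = 5p + 1 ⇒ −19p = -5 ⇒ p = 5/19, and the value is (-14)·(5/19) + 6 = 44/19.
For Player 2: with q = P(1), equating II's and III's payoffs gives −14q + 6 = 5q + 1 ⇒ q = 5/19.

14/19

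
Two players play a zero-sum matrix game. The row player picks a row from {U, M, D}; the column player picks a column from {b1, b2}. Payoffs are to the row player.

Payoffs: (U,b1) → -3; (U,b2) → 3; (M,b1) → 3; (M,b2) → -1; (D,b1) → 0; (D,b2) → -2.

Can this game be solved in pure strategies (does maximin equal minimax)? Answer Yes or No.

No

Row minima: U → -3, M → -1, D → -2; maximin = -1.
Column maxima: b1 → 3, b2 → 3; minimax = 3.
-1 ≠ 3, so no pure-strategy equilibrium exists.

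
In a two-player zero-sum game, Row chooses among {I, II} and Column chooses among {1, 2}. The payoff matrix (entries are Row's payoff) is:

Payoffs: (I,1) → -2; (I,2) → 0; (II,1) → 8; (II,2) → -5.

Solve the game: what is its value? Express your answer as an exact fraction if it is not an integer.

-2/3

Row minima: I → -2, II → -5; maximin = -2.
Column maxima: 1 → 8, 2 → 0; minimax = 0.
-2 ≠ 0, so there is no saddle point; optimal play is mixed.
Let Row play I with probability p. Expected payoff against 1: (-2)p + 8(1−p) = −10p + 8; against 2: 0p + (-5)(1−p) = 5p − 5.
Setting these equal: −10p + 8 = 5p − 5 ⇒ −15p = -13 ⇒ p = 13/15, and the value is (-10)·(13/15) + 8 = -2/3.
For Column: with q = P(1), equating I's and II's payoffs gives −2q = 13q − 5 ⇒ q = 1/3.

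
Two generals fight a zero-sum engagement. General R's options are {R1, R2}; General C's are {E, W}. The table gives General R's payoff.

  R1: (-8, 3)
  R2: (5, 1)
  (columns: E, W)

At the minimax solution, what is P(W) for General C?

Row minima: R1 → -8, R2 → 1; maximin = 1.
Column maxima: E → 5, W → 3; minimax = 3.
1 ≠ 3, so there is no saddle point; optimal play is mixed.
Let General R play R1 with probability p. Expected payoff against E: (-8)p + 5(1−p) = −13p + 5; against W: 3p + 1(1−p) = 2p + 1.
Setting these equal: −13p + 5 = 2p + 1 ⇒ −15p = -4 ⇒ p = 4/15, and the value is (-13)·(4/15) + 5 = 23/15.
For General C: with q = P(E), equating R1's and R2's payoffs gives −11q + 3 = 4q + 1 ⇒ q = 2/15.

13/15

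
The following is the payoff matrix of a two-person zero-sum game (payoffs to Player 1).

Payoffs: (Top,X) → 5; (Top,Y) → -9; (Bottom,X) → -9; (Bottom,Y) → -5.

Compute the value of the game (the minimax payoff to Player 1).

-53/9

Row minima: Top → -9, Bottom → -9; maximin = -9.
Column maxima: X → 5, Y → -5; minimax = -5.
-9 ≠ -5, so there is no saddle point; optimal play is mixed.
Let Player 1 play Top with probability p. Expected payoff against X: 5p + (-9)(1−p) = 14p − 9; against Y: (-9)p + (-5)(1−p) = −4p − 5.
Setting these equal: 14p − 9 = −4p − 5 ⇒ 18p = 4 ⇒ p = 2/9, and the value is (14)·(2/9) − 9 = -53/9.
For Player 2: with q = P(X), equating Top's and Bottom's payoffs gives 14q − 9 = −4q − 5 ⇒ q = 2/9.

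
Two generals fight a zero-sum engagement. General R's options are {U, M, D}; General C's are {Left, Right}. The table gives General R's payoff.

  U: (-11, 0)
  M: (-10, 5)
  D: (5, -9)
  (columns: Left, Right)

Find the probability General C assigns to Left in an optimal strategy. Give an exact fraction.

14/29

Row minima: U → -11, M → -10, D → -9; maximin = -9.
Column maxima: Left → 5, Right → 5; minimax = 5.
-9 ≠ 5, so there is no saddle point; optimal play is mixed.
U is strictly dominated by M, so General R never plays it.
On the remaining 2×2 (M, D vs Left, Right):
Let General R play M with probability p. Expected payoff against Left: (-10)p + 5(1−p) = −15p + 5; against Right: 5p + (-9)(1−p) = 14p − 9.
Setting these equal: −15p + 5 = 14p − 9 ⇒ −29p = -14 ⇒ p = 14/29, and the value is (-15)·(14/29) + 5 = -65/29.
For General C: with q = P(Left), equating M's and D's payoffs gives −15q + 5 = 14q − 9 ⇒ q = 14/29.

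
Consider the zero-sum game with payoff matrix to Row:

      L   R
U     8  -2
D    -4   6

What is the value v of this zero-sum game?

Row minima: U → -2, D → -4; maximin = -2.
Column maxima: L → 8, R → 6; minimax = 6.
-2 ≠ 6, so there is no saddle point; optimal play is mixed.
Let Row play U with probability p. Expected payoff against L: 8p + (-4)(1−p) = 12p − 4; against R: (-2)p + 6(1−p) = −8p + 6.
Setting these equal: 12p − 4 = −8p + 6 ⇒ 20p = 10 ⇒ p = 1/2, and the value is (12)·(1/2) − 4 = 2.
For Column: with q = P(L), equating U's and D's payoffs gives 10q − 2 = −10q + 6 ⇒ q = 2/5.

2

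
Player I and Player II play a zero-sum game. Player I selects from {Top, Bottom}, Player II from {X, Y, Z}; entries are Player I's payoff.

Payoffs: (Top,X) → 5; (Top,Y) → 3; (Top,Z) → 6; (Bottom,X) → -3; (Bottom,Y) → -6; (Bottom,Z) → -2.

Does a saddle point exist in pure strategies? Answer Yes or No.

Yes

Row minima: Top → 3, Bottom → -6; maximin = 3.
Column maxima: X → 5, Y → 3, Z → 6; minimax = 3.
maximin = minimax = 3, so a saddle point exists.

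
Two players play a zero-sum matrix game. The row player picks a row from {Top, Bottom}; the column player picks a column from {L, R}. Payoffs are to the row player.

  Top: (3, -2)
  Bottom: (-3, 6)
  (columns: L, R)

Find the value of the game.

6/7

Row minima: Top → -2, Bottom → -3; maximin = -2.
Column maxima: L → 3, R → 6; minimax = 3.
-2 ≠ 3, so there is no saddle point; optimal play is mixed.
Let the row player play Top with probability p. Expected payoff against L: 3p + (-3)(1−p) = 6p − 3; against R: (-2)p + 6(1−p) = −8p + 6.
Setting these equal: 6p − 3 = −8p + 6 ⇒ 14p = 9 ⇒ p = 9/14, and the value is (6)·(9/14) − 3 = 6/7.
For the column player: with q = P(L), equating Top's and Bottom's payoffs gives 5q − 2 = −9q + 6 ⇒ q = 4/7.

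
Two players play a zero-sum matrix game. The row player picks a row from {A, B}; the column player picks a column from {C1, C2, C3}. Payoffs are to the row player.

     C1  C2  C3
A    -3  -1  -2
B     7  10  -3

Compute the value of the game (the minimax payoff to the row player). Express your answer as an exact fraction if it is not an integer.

Row minima: A → -3, B → -3; maximin = -3.
Column maxima: C1 → 7, C2 → 10, C3 → -2; minimax = -2.
-3 ≠ -2, so there is no saddle point; optimal play is mixed.
C2 is strictly dominated by C1 (it gives the row player strictly more in every row), so the column player never plays it.
On the remaining 2×2 (A, B vs C1, C3):
Let the row player play A with probability p. Expected payoff against C1: (-3)p + 7(1−p) = −10p + 7; against C3: (-2)p + (-3)(1−p) = p − 3.
Setting these equal: −10p + 7 = p − 3 ⇒ −11p = -10 ⇒ p = 10/11, and the value is (-10)·(10/11) + 7 = -23/11.
For the column player: with q = P(C1), equating A's and B's payoffs gives −q − 2 = 10q − 3 ⇒ q = 1/11.

-23/11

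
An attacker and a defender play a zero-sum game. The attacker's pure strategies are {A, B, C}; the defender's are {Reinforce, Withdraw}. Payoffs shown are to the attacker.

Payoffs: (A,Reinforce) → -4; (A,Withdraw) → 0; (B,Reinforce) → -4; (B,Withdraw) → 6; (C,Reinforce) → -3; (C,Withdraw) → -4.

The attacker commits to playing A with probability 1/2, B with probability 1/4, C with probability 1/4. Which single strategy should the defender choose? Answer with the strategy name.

If the defender plays Reinforce, the attacker's expected payoff is (1/2)·(-4) + (1/4)·(-4) + (1/4)·(-3) = -15/4.
If the defender plays Withdraw, the attacker's expected payoff is (1/2)·0 + (1/4)·6 + (1/4)·(-4) = 1/2.
The defender minimizes the attacker's payoff; the smallest is -15/4, so the best response is Reinforce.

Reinforce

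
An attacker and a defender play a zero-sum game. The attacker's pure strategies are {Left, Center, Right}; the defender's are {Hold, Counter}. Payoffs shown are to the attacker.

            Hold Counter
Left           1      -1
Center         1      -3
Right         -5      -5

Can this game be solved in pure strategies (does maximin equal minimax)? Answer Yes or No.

Yes

Row minima: Left → -1, Center → -3, Right → -5; maximin = -1.
Column maxima: Hold → 1, Counter → -1; minimax = -1.
maximin = minimax = -1, so a saddle point exists.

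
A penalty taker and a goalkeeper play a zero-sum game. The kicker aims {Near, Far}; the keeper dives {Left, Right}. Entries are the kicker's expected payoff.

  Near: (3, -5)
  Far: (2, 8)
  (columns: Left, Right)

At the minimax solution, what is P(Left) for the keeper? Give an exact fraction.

Row minima: Near → -5, Far → 2; maximin = 2.
Column maxima: Left → 3, Right → 8; minimax = 3.
2 ≠ 3, so there is no saddle point; optimal play is mixed.
Let the kicker play Near with probability p. Expected payoff against Left: 3p + 2(1−p) = p + 2; against Right: (-5)p + 8(1−p) = −13p + 8.
Setting these equal: p + 2 = −13p + 8 ⇒ 14p = 6 ⇒ p = 3/7, and the value is (1)·(3/7) + 2 = 17/7.
For the keeper: with q = P(Left), equating Near's and Far's payoffs gives 8q − 5 = −6q + 8 ⇒ q = 13/14.

13/14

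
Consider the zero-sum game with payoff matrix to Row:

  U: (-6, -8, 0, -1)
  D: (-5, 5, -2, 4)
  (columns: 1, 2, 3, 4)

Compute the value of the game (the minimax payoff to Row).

Row minima: U → -8, D → -5; maximin = -5.
Column maxima: 1 → -5, 2 → 5, 3 → 0, 4 → 4; minimax = -5.
Since maximin = minimax = -5, there is a saddle point and the value is -5.

-5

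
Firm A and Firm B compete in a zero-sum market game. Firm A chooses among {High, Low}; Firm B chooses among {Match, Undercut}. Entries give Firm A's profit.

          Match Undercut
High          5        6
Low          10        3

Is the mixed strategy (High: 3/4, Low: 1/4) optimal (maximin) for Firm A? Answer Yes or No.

Against Match this mix gives (3/4)·5 + (1/4)·10 = 25/4.
Against Undercut this mix gives (3/4)·6 + (1/4)·3 = 21/4.
Firm B will play Undercut, holding Firm A to 21/4. Shifting weight toward the row that does better against Undercut would raise this floor (the equalizing mix achieves 45/8 against both Undercut and Match), so the proposed strategy is not optimal.

No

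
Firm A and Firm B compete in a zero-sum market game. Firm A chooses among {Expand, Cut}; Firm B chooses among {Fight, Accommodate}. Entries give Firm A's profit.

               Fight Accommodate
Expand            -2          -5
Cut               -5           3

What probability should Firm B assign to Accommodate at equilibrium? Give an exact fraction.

Row minima: Expand → -5, Cut → -5; maximin = -5.
Column maxima: Fight → -2, Accommodate → 3; minimax = -2.
-5 ≠ -2, so there is no saddle point; optimal play is mixed.
Let Firm A play Expand with probability p. Expected payoff against Fight: (-2)p + (-5)(1−p) = 3p − 5; against Accommodate: (-5)p + 3(1−p) = −8p + 3.
Setting these equal: 3p − 5 = −8p + 3 ⇒ 11p = 8 ⇒ p = 8/11, and the value is (3)·(8/11) − 5 = -31/11.
For Firm B: with q = P(Fight), equating Expand's and Cut's payoffs gives 3q − 5 = −8q + 3 ⇒ q = 8/11.

3/11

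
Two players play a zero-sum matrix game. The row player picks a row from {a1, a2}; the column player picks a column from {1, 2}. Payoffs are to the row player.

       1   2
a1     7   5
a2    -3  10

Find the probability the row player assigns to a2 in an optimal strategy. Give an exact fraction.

2/15

Row minima: a1 → 5, a2 → -3; maximin = 5.
Column maxima: 1 → 7, 2 → 10; minimax = 7.
5 ≠ 7, so there is no saddle point; optimal play is mixed.
Let the row player play a1 with probability p. Expected payoff against 1: 7p + (-3)(1−p) = 10p − 3; against 2: 5p + 10(1−p) = −5p + 10.
Setting these equal: 10p − 3 = −5p + 10 ⇒ 15p = 13 ⇒ p = 13/15, and the value is (10)·(13/15) − 3 = 17/3.
For the column player: with q = P(1), equating a1's and a2's payoffs gives 2q + 5 = −13q + 10 ⇒ q = 1/3.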